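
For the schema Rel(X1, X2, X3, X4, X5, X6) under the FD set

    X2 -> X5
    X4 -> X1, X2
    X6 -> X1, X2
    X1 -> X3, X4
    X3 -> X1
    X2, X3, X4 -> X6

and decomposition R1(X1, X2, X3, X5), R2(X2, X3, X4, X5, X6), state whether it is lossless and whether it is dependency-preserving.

lossless and dependency-preserving

Lossless test: (X2, X3, X5)⁺ = {X1, X2, X3, X4, X5, X6}, which contains all of one fragment — lossless.
Dependency preservation: X4 → X1, X2; X6 → X1, X2; X1 → X3, X4 are not contained in any single fragment, but the restricted closure of each left-hand side across the fragments still reaches the right-hand side; the remaining FDs each lie inside some fragment. All dependencies are preserved.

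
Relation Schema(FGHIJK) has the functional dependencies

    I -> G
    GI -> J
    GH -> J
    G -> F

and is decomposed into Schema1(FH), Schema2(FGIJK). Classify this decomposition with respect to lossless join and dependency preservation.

lossy and not dependency-preserving

Lossless test: (F)⁺ = {F}, which is a superkey of neither fragment — lossy.
Dependency preservation: the restricted closure of {GH} across the fragments never reaches {J}, so GH → J cannot be enforced without a join — not preserved.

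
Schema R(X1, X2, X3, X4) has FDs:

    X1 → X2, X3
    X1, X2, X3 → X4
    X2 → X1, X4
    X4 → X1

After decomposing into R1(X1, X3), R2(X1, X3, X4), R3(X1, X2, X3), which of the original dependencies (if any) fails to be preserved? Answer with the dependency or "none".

X1 → X2, X3 lies within R3.
X1, X2, X3 → X4: restricted closure across fragments reaches X4.
X2 → X1, X4: restricted closure across fragments reaches X1, X4.
X4 → X1 lies within R2.
Every dependency is enforceable on the fragments, so the decomposition is dependency-preserving.

none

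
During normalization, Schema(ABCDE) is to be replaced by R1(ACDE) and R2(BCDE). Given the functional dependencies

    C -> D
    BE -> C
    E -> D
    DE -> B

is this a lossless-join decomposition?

Common attributes: R1 ∩ R2 = {CDE}.
Closure of {CDE}: DE → B applies, adding B. So (CDE)⁺ = {BCDE}.
This closure contains every attribute of R2, so R1 ∩ R2 → R2. The join is lossless.

Yes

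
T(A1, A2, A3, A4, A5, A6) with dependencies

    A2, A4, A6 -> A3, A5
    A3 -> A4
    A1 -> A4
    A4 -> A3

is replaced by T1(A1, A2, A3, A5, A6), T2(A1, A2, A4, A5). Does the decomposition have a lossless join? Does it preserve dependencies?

Lossless test: (A1, A2, A5)⁺ = {A1, A2, A3, A4, A5}, which contains all of one fragment — lossless.
Dependency preservation: the restricted closure of {A2, A4, A6} across the fragments never reaches {A3, A5}, so A2, A4, A6 → A3, A5 cannot be enforced without a join — not preserved.

lossless but not dependency-preserving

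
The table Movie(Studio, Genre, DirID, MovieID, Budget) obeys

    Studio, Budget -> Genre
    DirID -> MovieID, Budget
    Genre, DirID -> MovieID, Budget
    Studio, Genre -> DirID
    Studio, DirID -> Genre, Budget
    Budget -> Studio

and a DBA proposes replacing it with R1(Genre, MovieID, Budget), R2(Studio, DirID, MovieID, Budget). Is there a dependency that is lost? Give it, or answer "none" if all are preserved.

Check Studio, Genre → DirID: no single fragment contains all of {Studio, Genre, DirID}, and the restricted closure of {Studio, Genre} across the fragments never reaches {DirID}.
Studio, Budget → Genre is preserved.
DirID → MovieID, Budget is preserved.
Genre, DirID → MovieID, Budget is preserved.
Studio, DirID → Genre, Budget is preserved.
Budget → Studio is preserved.

Studio, Genre -> DirID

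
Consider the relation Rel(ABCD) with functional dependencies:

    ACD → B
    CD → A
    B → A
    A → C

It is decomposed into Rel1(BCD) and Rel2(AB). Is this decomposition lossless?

Yes

Common attributes: Rel1 ∩ Rel2 = {B}.
Closure of {B}: B → A applies, adding A; A → C applies, adding C. So (B)⁺ = {ABC}.
This closure contains every attribute of Rel2, so Rel1 ∩ Rel2 → Rel2. The join is lossless.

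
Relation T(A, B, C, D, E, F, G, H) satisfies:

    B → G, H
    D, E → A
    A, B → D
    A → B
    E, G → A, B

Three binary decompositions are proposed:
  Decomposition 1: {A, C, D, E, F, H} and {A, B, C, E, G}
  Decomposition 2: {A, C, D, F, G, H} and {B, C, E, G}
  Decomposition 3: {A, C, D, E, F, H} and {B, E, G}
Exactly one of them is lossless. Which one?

Decomposition 1

Decomposition 1: common = {A, C, E}, closure = {A, B, C, D, E, G, H} → lossless.
Decomposition 2: common = {C, G}, closure = {C, G} → lossy.
Decomposition 3: common = {E}, closure = {E} → lossy.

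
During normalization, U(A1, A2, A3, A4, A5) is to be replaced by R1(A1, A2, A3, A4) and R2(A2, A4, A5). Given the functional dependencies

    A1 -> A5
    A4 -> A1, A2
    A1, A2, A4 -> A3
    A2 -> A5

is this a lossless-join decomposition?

Yes

Common attributes: R1 ∩ R2 = {A2, A4}.
Closure of {A2, A4}: A4 → A1, A2 applies, adding A1; A1, A2, A4 → A3 applies, adding A3; A2 → A5 applies, adding A5. So (A2, A4)⁺ = {A1, A2, A3, A4, A5}.
This closure contains every attribute of R1, so R1 ∩ R2 → R1. The join is lossless.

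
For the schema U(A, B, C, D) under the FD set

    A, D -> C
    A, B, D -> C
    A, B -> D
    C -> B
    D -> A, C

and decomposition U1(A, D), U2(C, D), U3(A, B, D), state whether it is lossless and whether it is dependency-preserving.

lossless but not dependency-preserving

Lossless test (chase): Rows 1 and 3 agree on A, D; apply A, D→C and equate their C entries. Rows 1 and 3 agree on C; apply C→B and equate their B entries. Rows 1 and 2 agree on D; apply D→A, C and equate their A, C entries. Rows 1 and 2 agree on C; apply C→B and equate their B entries. Row 1 is now all distinguished symbols — the join is lossless.
Dependency preservation: the restricted closure of {C} across the fragments never reaches {B}, so C → B cannot be enforced without a join — not preserved.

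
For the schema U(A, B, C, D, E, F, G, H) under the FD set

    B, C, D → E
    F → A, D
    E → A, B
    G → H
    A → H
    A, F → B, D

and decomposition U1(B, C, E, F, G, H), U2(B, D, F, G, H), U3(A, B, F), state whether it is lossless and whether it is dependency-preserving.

Lossless test (chase): Rows 1 and 2 agree on F; apply F→A, D and equate their A, D entries. Rows 1 and 3 agree on F; apply F→A, D and equate their A, D entries. Rows 1 and 3 agree on A; apply A→H and equate their H entries. Row 1 is now all distinguished symbols — the join is lossless.
Dependency preservation: the restricted closure of {B, C, D} across the fragments never reaches {E}, so B, C, D → E cannot be enforced without a join — not preserved.

lossless but not dependency-preserving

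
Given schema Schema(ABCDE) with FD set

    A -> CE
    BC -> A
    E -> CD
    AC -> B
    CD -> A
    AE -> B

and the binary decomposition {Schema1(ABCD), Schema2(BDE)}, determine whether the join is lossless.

Common attributes: Schema1 ∩ Schema2 = {BD}.
No dependency enlarges {BD}, so (BD)⁺ = {BD}.
The closure contains neither all of Schema1 = {ABCD} nor all of Schema2 = {BDE}, so the common attributes are not a superkey of either fragment. The join is lossy.

No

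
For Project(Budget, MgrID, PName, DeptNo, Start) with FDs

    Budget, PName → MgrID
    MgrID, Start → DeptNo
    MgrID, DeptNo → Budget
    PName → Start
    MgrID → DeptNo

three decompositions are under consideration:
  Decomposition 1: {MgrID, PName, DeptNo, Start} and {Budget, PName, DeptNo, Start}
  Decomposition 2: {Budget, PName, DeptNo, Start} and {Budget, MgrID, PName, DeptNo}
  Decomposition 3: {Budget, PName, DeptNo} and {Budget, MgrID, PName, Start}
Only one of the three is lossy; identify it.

Decomposition 1

Decomposition 1: common = {PName, DeptNo, Start}, closure = {PName, DeptNo, Start} → lossy.
Decomposition 2: common = {Budget, PName, DeptNo}, closure = {Budget, MgrID, PName, DeptNo, Start} → lossless.
Decomposition 3: common = {Budget, PName}, closure = {Budget, MgrID, PName, DeptNo, Start} → lossless.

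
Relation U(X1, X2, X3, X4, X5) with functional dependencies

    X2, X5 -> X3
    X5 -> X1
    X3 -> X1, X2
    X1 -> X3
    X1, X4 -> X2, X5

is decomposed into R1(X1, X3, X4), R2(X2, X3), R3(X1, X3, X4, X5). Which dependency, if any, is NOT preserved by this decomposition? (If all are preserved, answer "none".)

none

X2, X5 → X3: restricted closure across fragments reaches X3.
X5 → X1 lies within R3.
X3 → X1, X2: restricted closure across fragments reaches X1, X2.
X1 → X3 lies within R1.
X1, X4 → X2, X5: restricted closure across fragments reaches X2, X5.
Every dependency is enforceable on the fragments, so the decomposition is dependency-preserving.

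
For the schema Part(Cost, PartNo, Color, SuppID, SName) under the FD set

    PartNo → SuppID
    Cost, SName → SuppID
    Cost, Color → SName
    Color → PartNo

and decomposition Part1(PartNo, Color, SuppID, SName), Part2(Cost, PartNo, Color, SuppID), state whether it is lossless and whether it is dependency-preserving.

Lossless test: (PartNo, Color, SuppID)⁺ = {PartNo, Color, SuppID}, which is a superkey of neither fragment — lossy.
Dependency preservation: the restricted closure of {Cost, SName} across the fragments never reaches {SuppID}, so Cost, SName → SuppID cannot be enforced without a join — not preserved.

lossy and not dependency-preserving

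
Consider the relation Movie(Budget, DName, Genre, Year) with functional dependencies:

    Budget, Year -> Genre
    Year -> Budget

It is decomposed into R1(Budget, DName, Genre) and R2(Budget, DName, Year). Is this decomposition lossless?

No

Common attributes: R1 ∩ R2 = {Budget, DName}.
No dependency enlarges {Budget, DName}, so (Budget, DName)⁺ = {Budget, DName}.
The closure contains neither all of R1 = {Budget, DName, Genre} nor all of R2 = {Budget, DName, Year}, so the common attributes are not a superkey of either fragment. The join is lossy.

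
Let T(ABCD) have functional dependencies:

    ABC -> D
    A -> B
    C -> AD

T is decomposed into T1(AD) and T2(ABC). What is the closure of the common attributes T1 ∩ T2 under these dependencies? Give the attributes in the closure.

T1 ∩ T2 = {A}.
A → B applies, adding B
Closure: {AB}.

AB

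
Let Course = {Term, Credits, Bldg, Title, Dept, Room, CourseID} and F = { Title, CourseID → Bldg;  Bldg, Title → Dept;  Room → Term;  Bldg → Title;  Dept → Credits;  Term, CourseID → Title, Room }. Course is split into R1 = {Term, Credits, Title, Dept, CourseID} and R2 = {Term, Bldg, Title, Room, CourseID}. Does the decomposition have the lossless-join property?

Common attributes: R1 ∩ R2 = {Term, Title, CourseID}.
Closure of {Term, Title, CourseID}: Title, CourseID → Bldg applies, adding Bldg; Bldg, Title → Dept applies, adding Dept; Dept → Credits applies, adding Credits; Term, CourseID → Title, Room applies, adding Room. So (Term, Title, CourseID)⁺ = {Term, Credits, Bldg, Title, Dept, Room, CourseID}.
This closure contains every attribute of R1, so R1 ∩ R2 → R1. The join is lossless.

Yes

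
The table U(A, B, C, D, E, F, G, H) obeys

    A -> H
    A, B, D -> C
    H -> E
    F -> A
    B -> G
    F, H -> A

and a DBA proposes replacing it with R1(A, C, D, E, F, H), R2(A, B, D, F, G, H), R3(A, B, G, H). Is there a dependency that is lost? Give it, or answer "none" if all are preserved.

Check A, B, D → C: no single fragment contains all of {A, B, C, D}, and the restricted closure of {A, B, D} across the fragments never reaches {C}.
A → H is preserved.
H → E is preserved.
F → A is preserved.
B → G is preserved.
F, H → A is preserved.

A, B, D -> C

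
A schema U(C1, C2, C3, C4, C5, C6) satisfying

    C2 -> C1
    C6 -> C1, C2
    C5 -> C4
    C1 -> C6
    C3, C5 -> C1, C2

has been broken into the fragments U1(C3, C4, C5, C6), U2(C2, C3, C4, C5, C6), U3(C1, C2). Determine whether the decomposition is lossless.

Chase test. Columns are C1, C2, C3, C4, C5, C6; row i has aⱼ where attribute j ∈ Ui, else bᵢⱼ.
Initial tableau (one row per fragment):
  row 1: b11 b12 a3 a4 a5 a6
  row 2: b21 a2 a3 a4 a5 a6
  row 3: a1 a2 b33 b34 b35 b36
Rows 2 and 3 agree on C2; apply C2→C1 and equate their C1 entries.
Rows 1 and 2 agree on C6; apply C6→C1, C2 and equate their C1, C2 entries.
Rows 1 and 3 agree on C1; apply C1→C6 and equate their C6 entries.
Row 1 is now all distinguished symbols — the join is lossless.

Yes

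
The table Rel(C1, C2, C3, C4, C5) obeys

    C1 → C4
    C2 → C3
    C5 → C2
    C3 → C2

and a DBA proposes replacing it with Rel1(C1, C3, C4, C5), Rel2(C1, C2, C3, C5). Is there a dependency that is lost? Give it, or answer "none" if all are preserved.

C1 → C4 lies within Rel1.
C2 → C3 lies within Rel2.
C5 → C2 lies within Rel2.
C3 → C2 lies within Rel2.
Every dependency is enforceable on the fragments, so the decomposition is dependency-preserving.

none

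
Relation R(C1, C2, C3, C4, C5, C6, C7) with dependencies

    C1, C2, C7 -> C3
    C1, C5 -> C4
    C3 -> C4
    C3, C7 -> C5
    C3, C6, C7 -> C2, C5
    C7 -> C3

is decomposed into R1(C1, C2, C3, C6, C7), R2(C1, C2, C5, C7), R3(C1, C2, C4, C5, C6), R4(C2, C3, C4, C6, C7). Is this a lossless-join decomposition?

Yes

Chase test. Columns are C1, C2, C3, C4, C5, C6, C7; row i has aⱼ where attribute j ∈ Ri, else bᵢⱼ.
Initial tableau (one row per fragment):
  row 1: a1 a2 a3 b14 b15 a6 a7
  row 2: a1 a2 b23 b24 a5 b26 a7
  row 3: a1 a2 b33 a4 a5 a6 b37
  row 4: b41 a2 a3 a4 b45 a6 a7
Rows 1 and 2 agree on C1, C2, C7; apply C1, C2, C7→C3 and equate their C3 entries.
Rows 2 and 3 agree on C1, C5; apply C1, C5→C4 and equate their C4 entries.
Rows 1 and 2 agree on C3; apply C3→C4 and equate their C4 entries.
Rows 1 and 2 agree on C3, C7; apply C3, C7→C5 and equate their C5 entries.
Rows 1 and 4 agree on C3, C7; apply C3, C7→C5 and equate their C5 entries.
Row 1 is now all distinguished symbols — the join is lossless.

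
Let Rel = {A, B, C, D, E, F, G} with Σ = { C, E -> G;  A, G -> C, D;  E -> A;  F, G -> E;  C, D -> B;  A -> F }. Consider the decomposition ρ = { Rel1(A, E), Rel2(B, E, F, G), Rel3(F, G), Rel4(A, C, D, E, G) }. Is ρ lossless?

Chase test. Columns are A, B, C, D, E, F, G; row i has aⱼ where attribute j ∈ Reli, else bᵢⱼ.
Initial tableau (one row per fragment):
  row 1: a1 b12 b13 b14 a5 b16 b17
  row 2: b21 a2 b23 b24 a5 a6 a7
  row 3: b31 b32 b33 b34 b35 a6 a7
  row 4: a1 b42 a3 a4 a5 b46 a7
Rows 1 and 2 agree on E; apply E→A and equate their A entries.
Rows 2 and 3 agree on F, G; apply F, G→E and equate their E entries.
Rows 1 and 2 agree on A; apply A→F and equate their F entries.
Rows 1 and 4 agree on A; apply A→F and equate their F entries.
Rows 2 and 4 agree on A, G; apply A, G→C, D and equate their C, D entries.
Rows 1 and 3 agree on E; apply E→A and equate their A entries.
Rows 2 and 4 agree on C, D; apply C, D→B and equate their B entries.
Rows 2 and 3 agree on A, G; apply A, G→C, D and equate their C, D entries.
Rows 2 and 3 agree on C, D; apply C, D→B and equate their B entries.
Row 2 is now all distinguished symbols — the join is lossless.

Yes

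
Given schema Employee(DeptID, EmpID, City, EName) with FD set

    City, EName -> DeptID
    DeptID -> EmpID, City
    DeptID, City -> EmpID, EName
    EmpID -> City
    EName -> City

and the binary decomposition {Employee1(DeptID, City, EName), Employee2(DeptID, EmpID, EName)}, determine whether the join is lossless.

Yes

Common attributes: Employee1 ∩ Employee2 = {DeptID, EName}.
Closure of {DeptID, EName}: DeptID → EmpID, City applies, adding EmpID, City. So (DeptID, EName)⁺ = {DeptID, EmpID, City, EName}.
This closure contains every attribute of Employee1, so Employee1 ∩ Employee2 → Employee1. The join is lossless.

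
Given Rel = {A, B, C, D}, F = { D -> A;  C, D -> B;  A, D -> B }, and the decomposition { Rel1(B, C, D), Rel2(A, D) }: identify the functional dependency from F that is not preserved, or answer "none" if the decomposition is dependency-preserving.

none

D → A lies within Rel2.
C, D → B lies within Rel1.
A, D → B: restricted closure across fragments reaches B.
Every dependency is enforceable on the fragments, so the decomposition is dependency-preserving.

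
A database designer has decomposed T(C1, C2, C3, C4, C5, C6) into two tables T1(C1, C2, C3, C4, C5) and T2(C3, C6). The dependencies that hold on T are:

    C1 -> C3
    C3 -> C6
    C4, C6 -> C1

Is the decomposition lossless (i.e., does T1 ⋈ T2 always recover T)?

Common attributes: T1 ∩ T2 = {C3}.
Closure of {C3}: C3 → C6 applies, adding C6. So (C3)⁺ = {C3, C6}.
This closure contains every attribute of T2, so T1 ∩ T2 → T2. The join is lossless.

Yes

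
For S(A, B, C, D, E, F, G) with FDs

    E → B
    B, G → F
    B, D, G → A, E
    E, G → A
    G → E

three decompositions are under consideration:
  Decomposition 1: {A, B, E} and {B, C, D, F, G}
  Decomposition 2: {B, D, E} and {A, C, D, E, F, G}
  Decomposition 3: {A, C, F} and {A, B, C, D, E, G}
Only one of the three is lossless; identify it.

Decomposition 2

Decomposition 1: common = {B}, closure = {B} → lossy.
Decomposition 2: common = {D, E}, closure = {B, D, E} → lossless.
Decomposition 3: common = {A, C}, closure = {A, C} → lossy.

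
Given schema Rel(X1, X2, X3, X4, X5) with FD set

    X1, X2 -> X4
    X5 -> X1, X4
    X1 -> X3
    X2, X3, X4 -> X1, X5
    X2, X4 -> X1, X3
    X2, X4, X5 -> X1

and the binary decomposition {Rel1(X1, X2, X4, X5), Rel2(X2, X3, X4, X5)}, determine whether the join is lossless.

Yes

Common attributes: Rel1 ∩ Rel2 = {X2, X4, X5}.
Closure of {X2, X4, X5}: X5 → X1, X4 applies, adding X1; X1 → X3 applies, adding X3. So (X2, X4, X5)⁺ = {X1, X2, X3, X4, X5}.
This closure contains every attribute of Rel1, so Rel1 ∩ Rel2 → Rel1. The join is lossless.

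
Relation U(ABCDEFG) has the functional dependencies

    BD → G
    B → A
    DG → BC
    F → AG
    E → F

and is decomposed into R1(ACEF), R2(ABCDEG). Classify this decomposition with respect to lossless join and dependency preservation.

Lossless test: (ACE)⁺ = {ACEFG}, which contains all of one fragment — lossless.
Dependency preservation: the restricted closure of {F} across the fragments never reaches {AG}, so F → AG cannot be enforced without a join — not preserved.

lossless but not dependency-preserving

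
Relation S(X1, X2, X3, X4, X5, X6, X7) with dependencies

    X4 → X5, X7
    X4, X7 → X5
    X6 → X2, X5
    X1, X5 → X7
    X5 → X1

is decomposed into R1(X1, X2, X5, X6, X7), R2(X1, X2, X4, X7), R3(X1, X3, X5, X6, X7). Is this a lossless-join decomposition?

Chase test. Columns are X1, X2, X3, X4, X5, X6, X7; row i has aⱼ where attribute j ∈ Ri, else bᵢⱼ.
Initial tableau (one row per fragment):
  row 1: a1 a2 b13 b14 a5 a6 a7
  row 2: a1 a2 b23 a4 b25 b26 a7
  row 3: a1 b32 a3 b34 a5 a6 a7
Rows 1 and 3 agree on X6; apply X6→X2, X5 and equate their X2, X5 entries.
No row becomes fully distinguished — the join is lossy.

No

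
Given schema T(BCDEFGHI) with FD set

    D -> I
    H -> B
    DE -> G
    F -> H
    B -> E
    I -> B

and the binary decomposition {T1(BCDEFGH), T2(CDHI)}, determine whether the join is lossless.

Yes

Common attributes: T1 ∩ T2 = {CDH}.
Closure of {CDH}: D → I applies, adding I; H → B applies, adding B; B → E applies, adding E; DE → G applies, adding G. So (CDH)⁺ = {BCDEGHI}.
This closure contains every attribute of T2, so T1 ∩ T2 → T2. The join is lossless.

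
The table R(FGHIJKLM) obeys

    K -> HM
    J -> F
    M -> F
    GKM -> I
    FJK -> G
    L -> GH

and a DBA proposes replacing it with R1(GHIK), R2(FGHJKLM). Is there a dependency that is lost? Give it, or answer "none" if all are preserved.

K → HM lies within R2.
J → F lies within R2.
M → F lies within R2.
GKM → I: restricted closure across fragments reaches I.
FJK → G lies within R2.
L → GH lies within R2.
Every dependency is enforceable on the fragments, so the decomposition is dependency-preserving.

none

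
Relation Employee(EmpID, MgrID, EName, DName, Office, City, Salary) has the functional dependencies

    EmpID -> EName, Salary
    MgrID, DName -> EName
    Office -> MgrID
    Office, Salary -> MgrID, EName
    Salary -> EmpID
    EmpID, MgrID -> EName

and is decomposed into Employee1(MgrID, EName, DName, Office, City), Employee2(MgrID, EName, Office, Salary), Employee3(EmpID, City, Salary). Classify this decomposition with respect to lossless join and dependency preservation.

Lossless test (chase): Rows 2 and 3 agree on Salary; apply Salary→EmpID and equate their EmpID entries. Rows 2 and 3 agree on EmpID; apply EmpID→EName, Salary and equate their EName, Salary entries. No row becomes fully distinguished — the join is lossy.
Dependency preservation: EmpID → EName, Salary; EmpID, MgrID → EName are not contained in any single fragment, but the restricted closure of each left-hand side across the fragments still reaches the right-hand side; the remaining FDs each lie inside some fragment. All dependencies are preserved.

lossy but dependency-preserving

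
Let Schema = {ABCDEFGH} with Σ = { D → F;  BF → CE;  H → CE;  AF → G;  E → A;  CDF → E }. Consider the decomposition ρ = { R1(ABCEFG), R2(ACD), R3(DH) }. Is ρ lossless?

Chase test. Columns are ABCDEFGH; row i has aⱼ where attribute j ∈ Ri, else bᵢⱼ.
Initial tableau (one row per fragment):
  row 1: a1 a2 a3 b14 a5 a6 a7 b18
  row 2: a1 b22 a3 a4 b25 b26 b27 b28
  row 3: b31 b32 b33 a4 b35 b36 b37 a8
Rows 2 and 3 agree on D; apply D→F and equate their F entries.
No row becomes fully distinguished — the join is lossy.

No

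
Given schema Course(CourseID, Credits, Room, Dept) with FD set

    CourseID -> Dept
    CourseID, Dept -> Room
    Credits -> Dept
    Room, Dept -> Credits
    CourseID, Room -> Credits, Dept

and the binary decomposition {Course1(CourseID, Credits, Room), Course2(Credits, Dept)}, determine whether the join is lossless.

Common attributes: Course1 ∩ Course2 = {Credits}.
Closure of {Credits}: Credits → Dept applies, adding Dept. So (Credits)⁺ = {Credits, Dept}.
This closure contains every attribute of Course2, so Course1 ∩ Course2 → Course2. The join is lossless.

Yes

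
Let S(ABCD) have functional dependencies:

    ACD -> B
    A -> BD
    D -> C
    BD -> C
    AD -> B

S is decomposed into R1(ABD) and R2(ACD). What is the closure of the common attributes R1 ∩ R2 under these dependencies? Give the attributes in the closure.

R1 ∩ R2 = {AD}.
A → BD applies, adding B
D → C applies, adding C
Closure: {ABCD}.

ABCD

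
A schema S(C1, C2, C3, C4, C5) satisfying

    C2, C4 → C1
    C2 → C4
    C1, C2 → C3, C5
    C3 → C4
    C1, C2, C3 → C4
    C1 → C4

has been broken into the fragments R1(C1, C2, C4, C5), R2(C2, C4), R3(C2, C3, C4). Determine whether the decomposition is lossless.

Chase test. Columns are C1, C2, C3, C4, C5; row i has aⱼ where attribute j ∈ Ri, else bᵢⱼ.
Initial tableau (one row per fragment):
  row 1: a1 a2 b13 a4 a5
  row 2: b21 a2 b23 a4 b25
  row 3: b31 a2 a3 a4 b35
Rows 1 and 2 agree on C2, C4; apply C2, C4→C1 and equate their C1 entries.
Rows 1 and 3 agree on C2, C4; apply C2, C4→C1 and equate their C1 entries.
Rows 1 and 2 agree on C1, C2; apply C1, C2→C3, C5 and equate their C3, C5 entries.
Rows 1 and 3 agree on C1, C2; apply C1, C2→C3, C5 and equate their C3, C5 entries.
Row 1 is now all distinguished symbols — the join is lossless.

Yes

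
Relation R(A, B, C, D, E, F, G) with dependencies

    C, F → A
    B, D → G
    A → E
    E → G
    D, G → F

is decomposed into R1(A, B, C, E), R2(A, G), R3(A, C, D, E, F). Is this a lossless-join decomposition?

Chase test. Columns are A, B, C, D, E, F, G; row i has aⱼ where attribute j ∈ Ri, else bᵢⱼ.
Initial tableau (one row per fragment):
  row 1: a1 a2 a3 b14 a5 b16 b17
  row 2: a1 b22 b23 b24 b25 b26 a7
  row 3: a1 b32 a3 a4 a5 a6 b37
Rows 1 and 2 agree on A; apply A→E and equate their E entries.
Rows 1 and 2 agree on E; apply E→G and equate their G entries.
Rows 1 and 3 agree on E; apply E→G and equate their G entries.
No row becomes fully distinguished — the join is lossy.

No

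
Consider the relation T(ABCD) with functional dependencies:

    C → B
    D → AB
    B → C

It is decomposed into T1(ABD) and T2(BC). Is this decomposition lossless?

Common attributes: T1 ∩ T2 = {B}.
Closure of {B}: B → C applies, adding C. So (B)⁺ = {BC}.
This closure contains every attribute of T2, so T1 ∩ T2 → T2. The join is lossless.

Yes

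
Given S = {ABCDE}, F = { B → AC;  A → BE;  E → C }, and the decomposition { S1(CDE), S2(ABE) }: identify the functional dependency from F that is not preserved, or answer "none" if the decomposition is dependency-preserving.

B → AC: restricted closure across fragments reaches AC.
A → BE lies within S2.
E → C lies within S1.
Every dependency is enforceable on the fragments, so the decomposition is dependency-preserving.

none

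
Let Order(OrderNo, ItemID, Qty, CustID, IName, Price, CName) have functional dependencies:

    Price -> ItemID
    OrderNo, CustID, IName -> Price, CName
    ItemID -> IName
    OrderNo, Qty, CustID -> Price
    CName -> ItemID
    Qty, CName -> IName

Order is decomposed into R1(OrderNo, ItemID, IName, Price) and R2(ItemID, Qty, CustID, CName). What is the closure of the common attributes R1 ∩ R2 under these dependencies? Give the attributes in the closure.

R1 ∩ R2 = {ItemID}.
ItemID → IName applies, adding IName
Closure: {ItemID, IName}.

ItemID, IName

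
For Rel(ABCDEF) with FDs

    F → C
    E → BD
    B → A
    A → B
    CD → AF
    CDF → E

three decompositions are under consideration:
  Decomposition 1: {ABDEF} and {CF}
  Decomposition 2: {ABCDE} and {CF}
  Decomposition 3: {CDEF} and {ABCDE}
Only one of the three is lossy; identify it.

Decomposition 1: common = {F}, closure = {CF} → lossless.
Decomposition 2: common = {C}, closure = {C} → lossy.
Decomposition 3: common = {CDE}, closure = {ABCDEF} → lossless.

Decomposition 2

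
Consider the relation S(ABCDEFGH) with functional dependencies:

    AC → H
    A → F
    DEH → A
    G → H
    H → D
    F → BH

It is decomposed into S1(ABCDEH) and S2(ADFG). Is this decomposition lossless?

No

Common attributes: S1 ∩ S2 = {AD}.
Closure of {AD}: A → F applies, adding F; F → BH applies, adding BH. So (AD)⁺ = {ABDFH}.
The closure contains neither all of S1 = {ABCDEH} nor all of S2 = {ADFG}, so the common attributes are not a superkey of either fragment. The join is lossy.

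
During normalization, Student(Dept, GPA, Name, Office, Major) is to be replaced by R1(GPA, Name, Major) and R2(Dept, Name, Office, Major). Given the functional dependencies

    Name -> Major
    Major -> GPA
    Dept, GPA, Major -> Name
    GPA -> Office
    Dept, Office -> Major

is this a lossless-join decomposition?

Common attributes: R1 ∩ R2 = {Name, Major}.
Closure of {Name, Major}: Major → GPA applies, adding GPA; GPA → Office applies, adding Office. So (Name, Major)⁺ = {GPA, Name, Office, Major}.
This closure contains every attribute of R1, so R1 ∩ R2 → R1. The join is lossless.

Yes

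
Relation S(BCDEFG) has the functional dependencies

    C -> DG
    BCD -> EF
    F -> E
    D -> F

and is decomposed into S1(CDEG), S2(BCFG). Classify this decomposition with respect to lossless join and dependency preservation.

Lossless test: (CG)⁺ = {CDEFG}, which contains all of one fragment — lossless.
Dependency preservation: the restricted closure of {F} across the fragments never reaches {E}, so F → E cannot be enforced without a join — not preserved.

lossless but not dependency-preserving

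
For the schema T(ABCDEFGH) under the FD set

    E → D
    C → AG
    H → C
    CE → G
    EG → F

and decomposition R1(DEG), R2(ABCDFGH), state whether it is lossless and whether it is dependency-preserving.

Lossless test: (DG)⁺ = {DG}, which is a superkey of neither fragment — lossy.
Dependency preservation: the restricted closure of {EG} across the fragments never reaches {F}, so EG → F cannot be enforced without a join — not preserved.

lossy and not dependency-preserving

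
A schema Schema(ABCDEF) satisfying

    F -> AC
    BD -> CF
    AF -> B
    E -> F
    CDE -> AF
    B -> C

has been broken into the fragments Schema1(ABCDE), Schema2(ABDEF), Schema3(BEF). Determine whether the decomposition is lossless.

Chase test. Columns are ABCDEF; row i has aⱼ where attribute j ∈ Schemai, else bᵢⱼ.
Initial tableau (one row per fragment):
  row 1: a1 a2 a3 a4 a5 b16
  row 2: a1 a2 b23 a4 a5 a6
  row 3: b31 a2 b33 b34 a5 a6
Rows 2 and 3 agree on F; apply F→AC and equate their AC entries.
Rows 1 and 2 agree on BD; apply BD→CF and equate their CF entries.
Row 1 is now all distinguished symbols — the join is lossless.

Yes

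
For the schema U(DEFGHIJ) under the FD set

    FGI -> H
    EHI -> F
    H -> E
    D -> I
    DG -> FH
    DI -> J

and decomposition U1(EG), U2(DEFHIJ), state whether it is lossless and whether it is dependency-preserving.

lossy and not dependency-preserving

Lossless test: (E)⁺ = {E}, which is a superkey of neither fragment — lossy.
Dependency preservation: the restricted closure of {FGI} across the fragments never reaches {H}, so FGI → H cannot be enforced without a join — not preserved.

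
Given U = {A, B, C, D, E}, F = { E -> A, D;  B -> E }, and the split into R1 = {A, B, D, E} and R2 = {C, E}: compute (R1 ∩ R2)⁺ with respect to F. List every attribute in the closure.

R1 ∩ R2 = {E}.
E → A, D applies, adding A, D
Closure: {A, D, E}.

A, D, E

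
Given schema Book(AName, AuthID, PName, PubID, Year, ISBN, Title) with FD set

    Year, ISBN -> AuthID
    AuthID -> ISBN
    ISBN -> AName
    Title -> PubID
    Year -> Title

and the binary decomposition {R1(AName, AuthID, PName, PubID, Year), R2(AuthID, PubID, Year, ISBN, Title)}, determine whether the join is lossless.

Common attributes: R1 ∩ R2 = {AuthID, PubID, Year}.
Closure of {AuthID, PubID, Year}: AuthID → ISBN applies, adding ISBN; ISBN → AName applies, adding AName; Year → Title applies, adding Title. So (AuthID, PubID, Year)⁺ = {AName, AuthID, PubID, Year, ISBN, Title}.
This closure contains every attribute of R2, so R1 ∩ R2 → R2. The join is lossless.

Yes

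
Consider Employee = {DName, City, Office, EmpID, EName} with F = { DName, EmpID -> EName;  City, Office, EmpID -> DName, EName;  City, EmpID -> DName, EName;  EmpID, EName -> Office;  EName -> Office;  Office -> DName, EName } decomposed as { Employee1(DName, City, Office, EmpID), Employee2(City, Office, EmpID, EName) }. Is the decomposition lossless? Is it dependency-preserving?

lossless and dependency-preserving

Lossless test: (City, Office, EmpID)⁺ = {DName, City, Office, EmpID, EName}, which contains all of one fragment — lossless.
Dependency preservation: DName, EmpID → EName; City, Office, EmpID → DName, EName; City, EmpID → DName, EName; Office → DName, EName are not contained in any single fragment, but the restricted closure of each left-hand side across the fragments still reaches the right-hand side; the remaining FDs each lie inside some fragment. All dependencies are preserved.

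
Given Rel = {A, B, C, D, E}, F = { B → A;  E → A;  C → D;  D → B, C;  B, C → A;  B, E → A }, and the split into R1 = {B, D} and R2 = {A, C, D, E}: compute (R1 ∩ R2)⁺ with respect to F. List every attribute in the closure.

A, B, C, D

R1 ∩ R2 = {D}.
D → B, C applies, adding B, C
B, C → A applies, adding A
Closure: {A, B, C, D}.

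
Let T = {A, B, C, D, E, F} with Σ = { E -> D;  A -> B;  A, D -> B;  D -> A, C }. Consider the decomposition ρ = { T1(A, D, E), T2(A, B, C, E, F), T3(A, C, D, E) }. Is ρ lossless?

Chase test. Columns are A, B, C, D, E, F; row i has aⱼ where attribute j ∈ Ti, else bᵢⱼ.
Initial tableau (one row per fragment):
  row 1: a1 b12 b13 a4 a5 b16
  row 2: a1 a2 a3 b24 a5 a6
  row 3: a1 b32 a3 a4 a5 b36
Rows 1 and 2 agree on E; apply E→D and equate their D entries.
Rows 1 and 2 agree on A; apply A→B and equate their B entries.
Rows 1 and 3 agree on A; apply A→B and equate their B entries.
Rows 1 and 2 agree on D; apply D→A, C and equate their A, C entries.
Row 2 is now all distinguished symbols — the join is lossless.

Yes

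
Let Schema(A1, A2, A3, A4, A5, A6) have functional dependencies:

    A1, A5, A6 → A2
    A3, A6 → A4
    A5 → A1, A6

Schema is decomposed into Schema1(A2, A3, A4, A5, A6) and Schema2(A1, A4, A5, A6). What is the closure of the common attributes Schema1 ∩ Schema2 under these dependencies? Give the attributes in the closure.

A1, A2, A4, A5, A6

Schema1 ∩ Schema2 = {A4, A5, A6}.
A5 → A1, A6 applies, adding A1
A1, A5, A6 → A2 applies, adding A2
Closure: {A1, A2, A4, A5, A6}.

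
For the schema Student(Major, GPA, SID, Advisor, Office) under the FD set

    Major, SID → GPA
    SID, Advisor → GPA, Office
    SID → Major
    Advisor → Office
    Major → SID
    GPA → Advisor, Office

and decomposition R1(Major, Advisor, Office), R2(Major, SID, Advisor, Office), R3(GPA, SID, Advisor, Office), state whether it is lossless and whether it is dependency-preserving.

lossless and dependency-preserving

Lossless test (chase): Rows 2 and 3 agree on SID, Advisor; apply SID, Advisor→GPA, Office and equate their GPA, Office entries. Rows 2 and 3 agree on SID; apply SID→Major and equate their Major entries. Rows 1 and 2 agree on Major; apply Major→SID and equate their SID entries. Rows 1 and 2 agree on Major, SID; apply Major, SID→GPA and equate their GPA entries. Row 1 is now all distinguished symbols — the join is lossless.
Dependency preservation: Major, SID → GPA is not contained in any single fragment, but the restricted closure of its left-hand side across the fragments still reaches the right-hand side; the remaining FDs each lie inside some fragment. All dependencies are preserved.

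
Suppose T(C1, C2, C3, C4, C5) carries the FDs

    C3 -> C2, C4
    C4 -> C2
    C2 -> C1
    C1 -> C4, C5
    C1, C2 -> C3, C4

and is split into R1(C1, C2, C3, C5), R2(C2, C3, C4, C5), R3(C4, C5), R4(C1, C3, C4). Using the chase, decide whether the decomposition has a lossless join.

Chase test. Columns are C1, C2, C3, C4, C5; row i has aⱼ where attribute j ∈ Ri, else bᵢⱼ.
Initial tableau (one row per fragment):
  row 1: a1 a2 a3 b14 a5
  row 2: b21 a2 a3 a4 a5
  row 3: b31 b32 b33 a4 a5
  row 4: a1 b42 a3 a4 b45
Rows 1 and 2 agree on C3; apply C3→C2, C4 and equate their C2, C4 entries.
Rows 1 and 4 agree on C3; apply C3→C2, C4 and equate their C2, C4 entries.
Rows 1 and 3 agree on C4; apply C4→C2 and equate their C2 entries.
Rows 1 and 2 agree on C2; apply C2→C1 and equate their C1 entries.
Rows 1 and 3 agree on C2; apply C2→C1 and equate their C1 entries.
Rows 1 and 4 agree on C1; apply C1→C4, C5 and equate their C4, C5 entries.
Rows 1 and 3 agree on C1, C2; apply C1, C2→C3, C4 and equate their C3, C4 entries.
Row 1 is now all distinguished symbols — the join is lossless.

Yes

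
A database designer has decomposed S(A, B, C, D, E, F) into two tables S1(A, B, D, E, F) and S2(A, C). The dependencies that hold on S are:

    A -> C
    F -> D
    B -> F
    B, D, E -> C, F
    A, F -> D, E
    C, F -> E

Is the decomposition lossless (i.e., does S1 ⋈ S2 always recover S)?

Common attributes: S1 ∩ S2 = {A}.
Closure of {A}: A → C applies, adding C. So (A)⁺ = {A, C}.
This closure contains every attribute of S2, so S1 ∩ S2 → S2. The join is lossless.

Yes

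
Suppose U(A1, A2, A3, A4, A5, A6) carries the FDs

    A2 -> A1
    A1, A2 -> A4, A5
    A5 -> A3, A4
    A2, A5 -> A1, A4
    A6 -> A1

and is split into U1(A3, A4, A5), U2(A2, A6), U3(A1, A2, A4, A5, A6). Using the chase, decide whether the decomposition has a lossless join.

Yes

Chase test. Columns are A1, A2, A3, A4, A5, A6; row i has aⱼ where attribute j ∈ Ui, else bᵢⱼ.
Initial tableau (one row per fragment):
  row 1: b11 b12 a3 a4 a5 b16
  row 2: b21 a2 b23 b24 b25 a6
  row 3: a1 a2 b33 a4 a5 a6
Rows 2 and 3 agree on A2; apply A2→A1 and equate their A1 entries.
Rows 2 and 3 agree on A1, A2; apply A1, A2→A4, A5 and equate their A4, A5 entries.
Rows 1 and 2 agree on A5; apply A5→A3, A4 and equate their A3, A4 entries.
Rows 1 and 3 agree on A5; apply A5→A3, A4 and equate their A3, A4 entries.
Row 2 is now all distinguished symbols — the join is lossless.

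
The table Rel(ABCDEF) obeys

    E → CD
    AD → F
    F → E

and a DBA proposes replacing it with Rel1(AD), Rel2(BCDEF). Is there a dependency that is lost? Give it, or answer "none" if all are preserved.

Check AD → F: no single fragment contains all of {ADF}, and the restricted closure of {AD} across the fragments never reaches {F}.
E → CD is preserved.
F → E is preserved.

AD → F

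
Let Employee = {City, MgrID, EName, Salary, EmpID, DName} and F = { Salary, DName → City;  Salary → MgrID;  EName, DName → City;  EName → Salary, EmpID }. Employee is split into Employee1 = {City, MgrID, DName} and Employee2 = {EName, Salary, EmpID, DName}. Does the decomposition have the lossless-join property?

No

Common attributes: Employee1 ∩ Employee2 = {DName}.
No dependency enlarges {DName}, so (DName)⁺ = {DName}.
The closure contains neither all of Employee1 = {City, MgrID, DName} nor all of Employee2 = {EName, Salary, EmpID, DName}, so the common attributes are not a superkey of either fragment. The join is lossy.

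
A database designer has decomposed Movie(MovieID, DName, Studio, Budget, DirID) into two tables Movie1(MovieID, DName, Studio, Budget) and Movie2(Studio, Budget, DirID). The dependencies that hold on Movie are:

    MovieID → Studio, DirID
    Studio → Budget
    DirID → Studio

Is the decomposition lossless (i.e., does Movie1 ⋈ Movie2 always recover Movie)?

No

Common attributes: Movie1 ∩ Movie2 = {Studio, Budget}.
No dependency enlarges {Studio, Budget}, so (Studio, Budget)⁺ = {Studio, Budget}.
The closure contains neither all of Movie1 = {MovieID, DName, Studio, Budget} nor all of Movie2 = {Studio, Budget, DirID}, so the common attributes are not a superkey of either fragment. The join is lossy.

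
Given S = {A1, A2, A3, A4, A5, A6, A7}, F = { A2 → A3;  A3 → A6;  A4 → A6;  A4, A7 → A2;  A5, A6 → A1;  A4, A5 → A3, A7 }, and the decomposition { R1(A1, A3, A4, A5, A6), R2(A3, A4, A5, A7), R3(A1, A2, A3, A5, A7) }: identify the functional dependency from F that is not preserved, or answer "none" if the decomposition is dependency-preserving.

A4, A7 → A2

Check A4, A7 → A2: no single fragment contains all of {A2, A4, A7}, and the restricted closure of {A4, A7} across the fragments never reaches {A2}.
A2 → A3 is preserved.
A3 → A6 is preserved.
A4 → A6 is preserved.
A5, A6 → A1 is preserved.
A4, A5 → A3, A7 is preserved.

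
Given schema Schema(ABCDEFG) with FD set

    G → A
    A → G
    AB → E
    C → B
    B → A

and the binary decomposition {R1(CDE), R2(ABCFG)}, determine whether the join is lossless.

Common attributes: R1 ∩ R2 = {C}.
Closure of {C}: C → B applies, adding B; B → A applies, adding A; A → G applies, adding G; AB → E applies, adding E. So (C)⁺ = {ABCEG}.
The closure contains neither all of R1 = {CDE} nor all of R2 = {ABCFG}, so the common attributes are not a superkey of either fragment. The join is lossy.

No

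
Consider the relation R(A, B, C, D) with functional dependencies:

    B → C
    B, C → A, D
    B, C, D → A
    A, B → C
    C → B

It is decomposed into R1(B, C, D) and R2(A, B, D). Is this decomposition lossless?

Common attributes: R1 ∩ R2 = {B, D}.
Closure of {B, D}: B → C applies, adding C; B, C → A, D applies, adding A. So (B, D)⁺ = {A, B, C, D}.
This closure contains every attribute of R1, so R1 ∩ R2 → R1. The join is lossless.

Yes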